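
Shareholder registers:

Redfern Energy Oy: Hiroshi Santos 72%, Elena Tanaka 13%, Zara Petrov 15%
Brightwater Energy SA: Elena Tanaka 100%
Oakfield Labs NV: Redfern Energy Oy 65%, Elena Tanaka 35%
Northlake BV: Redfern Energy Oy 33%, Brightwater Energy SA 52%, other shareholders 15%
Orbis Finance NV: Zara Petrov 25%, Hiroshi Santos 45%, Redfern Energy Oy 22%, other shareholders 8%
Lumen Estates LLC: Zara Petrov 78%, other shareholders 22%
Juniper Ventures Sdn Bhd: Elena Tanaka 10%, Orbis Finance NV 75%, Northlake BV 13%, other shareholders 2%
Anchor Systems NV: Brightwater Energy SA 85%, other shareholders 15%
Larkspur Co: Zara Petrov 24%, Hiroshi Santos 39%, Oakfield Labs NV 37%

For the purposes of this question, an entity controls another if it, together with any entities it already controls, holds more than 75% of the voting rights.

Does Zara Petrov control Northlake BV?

Zara holds 78% of Lumen, so Zara controls Lumen.
Neither Zara nor any entity Zara controls holds any voting interest in Northlake.
So Zara does not control Northlake.

No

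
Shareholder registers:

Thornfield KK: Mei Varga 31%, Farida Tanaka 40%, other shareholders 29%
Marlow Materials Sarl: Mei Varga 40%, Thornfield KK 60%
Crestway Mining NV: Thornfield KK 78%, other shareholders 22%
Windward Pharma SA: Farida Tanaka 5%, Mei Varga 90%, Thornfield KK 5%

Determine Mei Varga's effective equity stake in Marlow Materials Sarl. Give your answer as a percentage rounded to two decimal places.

58.60%

Mei reaches Marlow along 2 paths.
Direct stake: 40% = 40%.
Via Thornfield: 31% × 60% = 18.6%.
Total: 40% + 18.6% = 58.6%.
Rounded: 58.60%.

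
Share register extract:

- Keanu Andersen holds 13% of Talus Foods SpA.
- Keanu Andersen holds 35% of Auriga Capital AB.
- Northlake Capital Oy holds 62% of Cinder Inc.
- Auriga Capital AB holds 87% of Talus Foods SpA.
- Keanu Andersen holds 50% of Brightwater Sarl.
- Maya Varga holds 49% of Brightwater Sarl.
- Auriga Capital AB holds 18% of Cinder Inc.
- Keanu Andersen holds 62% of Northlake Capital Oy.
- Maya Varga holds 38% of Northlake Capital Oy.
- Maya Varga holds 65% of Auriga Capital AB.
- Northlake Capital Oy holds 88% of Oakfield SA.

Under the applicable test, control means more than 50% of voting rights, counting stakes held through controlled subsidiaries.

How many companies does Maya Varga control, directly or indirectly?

2

Maya holds 65% of Auriga, so Maya controls Auriga.
Auriga holds 87% of Talus, so Maya controls Talus.
No other company's threshold is met.
Maya controls 2 companies.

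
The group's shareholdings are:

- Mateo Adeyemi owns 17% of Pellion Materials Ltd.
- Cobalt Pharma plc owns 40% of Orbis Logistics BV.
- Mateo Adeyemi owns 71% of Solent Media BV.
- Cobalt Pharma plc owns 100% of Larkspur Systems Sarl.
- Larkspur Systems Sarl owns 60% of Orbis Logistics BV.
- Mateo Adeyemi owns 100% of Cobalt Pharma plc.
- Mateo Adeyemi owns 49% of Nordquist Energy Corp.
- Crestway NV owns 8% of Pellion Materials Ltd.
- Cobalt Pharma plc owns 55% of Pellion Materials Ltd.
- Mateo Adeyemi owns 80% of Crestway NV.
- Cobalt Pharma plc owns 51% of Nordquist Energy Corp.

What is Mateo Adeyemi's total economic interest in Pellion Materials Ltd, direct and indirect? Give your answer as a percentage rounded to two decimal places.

78.40%

Mateo reaches Pellion along 3 paths.
Via Crestway: 80% × 8% = 6.4%.
Via Cobalt: 100% × 55% = 55%.
Direct stake: 17% = 17%.
Total: 6.4% + 55% + 17% = 78.4%.
Rounded: 78.40%.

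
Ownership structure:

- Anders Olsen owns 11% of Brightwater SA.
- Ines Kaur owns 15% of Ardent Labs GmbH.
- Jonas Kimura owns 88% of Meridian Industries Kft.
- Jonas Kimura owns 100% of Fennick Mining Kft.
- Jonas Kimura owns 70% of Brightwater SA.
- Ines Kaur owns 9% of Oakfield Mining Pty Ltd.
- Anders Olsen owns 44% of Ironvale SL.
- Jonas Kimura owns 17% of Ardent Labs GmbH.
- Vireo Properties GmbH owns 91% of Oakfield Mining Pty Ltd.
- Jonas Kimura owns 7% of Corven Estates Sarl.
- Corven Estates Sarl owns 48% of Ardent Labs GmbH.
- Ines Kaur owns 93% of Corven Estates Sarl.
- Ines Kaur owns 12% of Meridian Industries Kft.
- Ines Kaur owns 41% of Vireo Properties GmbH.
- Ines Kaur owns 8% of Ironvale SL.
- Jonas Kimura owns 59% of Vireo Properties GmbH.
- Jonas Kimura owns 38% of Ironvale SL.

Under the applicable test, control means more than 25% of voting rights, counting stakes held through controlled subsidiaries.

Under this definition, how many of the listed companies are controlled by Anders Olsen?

1

Anders holds 44% of Ironvale, so Anders controls Ironvale.
No other company's threshold is met.
Anders controls 1 company.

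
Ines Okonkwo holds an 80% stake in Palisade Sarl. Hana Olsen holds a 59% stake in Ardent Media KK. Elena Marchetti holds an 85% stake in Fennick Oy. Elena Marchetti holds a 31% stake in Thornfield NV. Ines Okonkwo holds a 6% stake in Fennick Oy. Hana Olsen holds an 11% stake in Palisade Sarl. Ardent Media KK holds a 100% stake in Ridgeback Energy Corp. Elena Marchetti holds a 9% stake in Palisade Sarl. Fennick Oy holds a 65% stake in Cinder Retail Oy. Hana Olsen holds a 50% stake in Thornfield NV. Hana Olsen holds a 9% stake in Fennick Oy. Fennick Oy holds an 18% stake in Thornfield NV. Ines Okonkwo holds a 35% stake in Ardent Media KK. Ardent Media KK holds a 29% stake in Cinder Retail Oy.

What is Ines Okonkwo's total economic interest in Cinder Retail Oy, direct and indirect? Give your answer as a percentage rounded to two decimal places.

Ines reaches Cinder along 2 paths.
Via Fennick: 6% × 65% = 3.9%.
Via Ardent: 35% × 29% = 10.15%.
Total: 3.9% + 10.15% = 14.05%.

14.05%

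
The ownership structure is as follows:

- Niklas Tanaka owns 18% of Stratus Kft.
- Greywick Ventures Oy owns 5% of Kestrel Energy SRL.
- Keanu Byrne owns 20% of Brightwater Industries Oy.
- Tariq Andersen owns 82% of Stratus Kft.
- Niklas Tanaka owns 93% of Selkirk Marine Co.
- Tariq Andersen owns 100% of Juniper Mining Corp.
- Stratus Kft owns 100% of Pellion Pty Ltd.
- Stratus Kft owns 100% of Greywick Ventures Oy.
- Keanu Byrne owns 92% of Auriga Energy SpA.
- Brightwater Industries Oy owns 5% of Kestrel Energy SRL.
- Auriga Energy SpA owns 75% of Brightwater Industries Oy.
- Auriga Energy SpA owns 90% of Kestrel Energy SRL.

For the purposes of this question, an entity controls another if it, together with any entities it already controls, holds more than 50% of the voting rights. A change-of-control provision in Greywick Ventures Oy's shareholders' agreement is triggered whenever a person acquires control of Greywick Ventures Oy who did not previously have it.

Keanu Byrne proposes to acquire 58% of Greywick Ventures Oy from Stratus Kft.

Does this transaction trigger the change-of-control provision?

Yes

The purchase adds only to Keanu's holdings (Stratus's stake shrinks), so Keanu is the only person who could newly come to control Greywick.
Keanu holds 92% of Auriga, so Keanu controls Auriga.
Auriga and Keanu together hold 75% + 20% = 95% of Brightwater, so Keanu controls Brightwater.
Brightwater and Auriga together hold 5% + 90% = 95% of Kestrel, so Keanu controls Kestrel.
Neither Keanu nor any entity Keanu controls holds any voting interest in Greywick.
So before the transaction, Keanu does not control Greywick.
After the purchase, Keanu holds 58% of Greywick directly, and Stratus's stake falls to 42%.
Keanu holds 58% of Greywick, so Keanu controls Greywick.
Keanu did not control Greywick before and does after, so the clause is triggered.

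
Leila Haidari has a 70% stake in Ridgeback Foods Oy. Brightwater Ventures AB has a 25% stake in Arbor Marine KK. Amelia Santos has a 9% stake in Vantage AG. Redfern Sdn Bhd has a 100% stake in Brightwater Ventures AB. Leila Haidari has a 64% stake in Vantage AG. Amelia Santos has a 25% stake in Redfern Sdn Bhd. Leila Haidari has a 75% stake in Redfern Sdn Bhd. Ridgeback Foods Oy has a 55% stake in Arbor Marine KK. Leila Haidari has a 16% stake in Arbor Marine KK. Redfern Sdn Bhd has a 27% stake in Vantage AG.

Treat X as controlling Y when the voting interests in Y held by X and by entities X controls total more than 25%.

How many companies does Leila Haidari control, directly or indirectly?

Leila holds 75% of Redfern, so Leila controls Redfern.
Leila and Redfern together hold 64% + 27% = 91% of Vantage, so Leila controls Vantage.
Leila holds 70% of Ridgeback, so Leila controls Ridgeback.
Redfern holds 100% of Brightwater, so Leila controls Brightwater.
Brightwater and Ridgeback and Leila together hold 25% + 55% + 16% = 96% of Arbor, so Leila controls Arbor.
Leila controls 5 companies.

5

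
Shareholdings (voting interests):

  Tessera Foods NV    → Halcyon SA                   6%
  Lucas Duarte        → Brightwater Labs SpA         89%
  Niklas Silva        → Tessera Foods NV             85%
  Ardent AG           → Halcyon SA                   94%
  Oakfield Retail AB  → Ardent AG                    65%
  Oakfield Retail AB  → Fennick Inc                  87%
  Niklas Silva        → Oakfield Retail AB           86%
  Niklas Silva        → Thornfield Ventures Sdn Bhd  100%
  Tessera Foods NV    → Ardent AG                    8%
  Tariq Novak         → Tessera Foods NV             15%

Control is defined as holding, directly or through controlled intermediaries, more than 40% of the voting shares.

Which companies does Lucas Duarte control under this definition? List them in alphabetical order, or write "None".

Brightwater Labs SpA

Lucas holds 89% of Brightwater, so Lucas controls Brightwater.
No other company's threshold is met.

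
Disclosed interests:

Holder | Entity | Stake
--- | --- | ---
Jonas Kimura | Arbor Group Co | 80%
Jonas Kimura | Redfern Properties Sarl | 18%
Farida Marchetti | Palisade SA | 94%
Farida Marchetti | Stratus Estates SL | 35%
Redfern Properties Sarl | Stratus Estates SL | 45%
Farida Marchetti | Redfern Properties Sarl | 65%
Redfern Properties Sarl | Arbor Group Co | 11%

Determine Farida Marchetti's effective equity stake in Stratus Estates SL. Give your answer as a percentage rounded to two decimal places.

Farida reaches Stratus along 2 paths.
Direct stake: 35% = 35%.
Via Redfern: 65% × 45% = 29.25%.
Total: 35% + 29.25% = 64.25%.

64.25%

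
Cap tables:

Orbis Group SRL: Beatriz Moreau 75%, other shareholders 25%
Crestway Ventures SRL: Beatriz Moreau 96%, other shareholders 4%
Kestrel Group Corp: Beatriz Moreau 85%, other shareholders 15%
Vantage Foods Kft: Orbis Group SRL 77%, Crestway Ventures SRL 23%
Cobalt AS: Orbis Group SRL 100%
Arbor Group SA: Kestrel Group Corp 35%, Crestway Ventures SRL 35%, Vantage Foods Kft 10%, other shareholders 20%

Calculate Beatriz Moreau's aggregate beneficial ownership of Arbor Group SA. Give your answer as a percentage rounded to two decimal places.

Beatriz reaches Arbor along 4 paths.
Via Kestrel: 85% × 35% = 29.75%.
Via Crestway: 96% × 35% = 33.6%.
Via Orbis → Vantage: 75% × 77% × 10% = 5.775%.
Via Crestway → Vantage: 96% × 23% × 10% = 2.208%.
Total: 29.75% + 33.6% + 5.775% + 2.208% = 71.333%.
Rounded: 71.33%.

71.33%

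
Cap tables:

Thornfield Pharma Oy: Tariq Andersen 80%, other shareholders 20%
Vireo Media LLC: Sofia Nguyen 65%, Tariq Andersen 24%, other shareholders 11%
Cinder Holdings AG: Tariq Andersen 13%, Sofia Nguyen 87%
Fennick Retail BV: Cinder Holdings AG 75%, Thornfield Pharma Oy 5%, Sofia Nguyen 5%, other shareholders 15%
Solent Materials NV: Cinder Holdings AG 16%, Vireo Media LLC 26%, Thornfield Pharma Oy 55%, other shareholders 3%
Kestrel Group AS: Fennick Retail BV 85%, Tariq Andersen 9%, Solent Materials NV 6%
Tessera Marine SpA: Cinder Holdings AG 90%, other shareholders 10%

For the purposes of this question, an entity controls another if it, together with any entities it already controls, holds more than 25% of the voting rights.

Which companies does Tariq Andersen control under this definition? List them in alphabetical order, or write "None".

Tariq holds 80% of Thornfield, so Tariq controls Thornfield.
Thornfield holds 55% of Solent, so Tariq controls Solent.
No other company's threshold is met.

Solent Materials NV, Thornfield Pharma Oy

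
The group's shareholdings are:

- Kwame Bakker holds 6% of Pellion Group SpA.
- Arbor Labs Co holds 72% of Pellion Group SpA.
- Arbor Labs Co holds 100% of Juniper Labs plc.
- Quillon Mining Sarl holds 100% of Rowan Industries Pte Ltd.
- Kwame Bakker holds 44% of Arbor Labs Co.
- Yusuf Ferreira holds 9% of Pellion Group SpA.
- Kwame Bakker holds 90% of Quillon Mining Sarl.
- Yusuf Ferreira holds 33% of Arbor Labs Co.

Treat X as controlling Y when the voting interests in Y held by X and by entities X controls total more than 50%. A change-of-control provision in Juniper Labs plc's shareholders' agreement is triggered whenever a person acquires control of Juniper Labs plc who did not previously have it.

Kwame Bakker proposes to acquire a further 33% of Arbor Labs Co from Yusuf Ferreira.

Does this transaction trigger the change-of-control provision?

The purchase adds only to Kwame's holdings (Yusuf's stake shrinks), so Kwame is the only person who could newly come to control Juniper.
Kwame holds 90% of Quillon, so Kwame controls Quillon.
Quillon holds 100% of Rowan, so Kwame controls Rowan.
Neither Kwame nor any entity Kwame controls holds any voting interest in Juniper.
So before the transaction, Kwame does not control Juniper.
After the purchase, Kwame's direct stake in Arbor rises to 44% + 33% = 77%, and Yusuf's stake falls to 0%.
Kwame holds 77% of Arbor, so Kwame controls Arbor.
Arbor holds 100% of Juniper, so Kwame controls Juniper.
Kwame did not control Juniper before and does after, so the clause is triggered.

Yes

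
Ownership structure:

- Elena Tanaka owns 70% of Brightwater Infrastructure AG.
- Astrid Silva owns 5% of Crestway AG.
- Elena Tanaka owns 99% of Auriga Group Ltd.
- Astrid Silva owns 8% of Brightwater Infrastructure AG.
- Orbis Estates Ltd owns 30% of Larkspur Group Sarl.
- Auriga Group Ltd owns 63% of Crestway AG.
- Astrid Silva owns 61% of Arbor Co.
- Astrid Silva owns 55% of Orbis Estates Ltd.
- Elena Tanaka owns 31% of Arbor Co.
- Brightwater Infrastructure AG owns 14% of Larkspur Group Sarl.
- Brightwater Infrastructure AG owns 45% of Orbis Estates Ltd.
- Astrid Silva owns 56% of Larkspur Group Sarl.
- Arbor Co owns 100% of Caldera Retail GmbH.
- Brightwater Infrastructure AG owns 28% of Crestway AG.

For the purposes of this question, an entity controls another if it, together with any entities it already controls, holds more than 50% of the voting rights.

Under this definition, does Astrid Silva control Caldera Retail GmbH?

Yes

Astrid holds 61% of Arbor, so Astrid controls Arbor.
Arbor holds 100% of Caldera, so Astrid controls Caldera.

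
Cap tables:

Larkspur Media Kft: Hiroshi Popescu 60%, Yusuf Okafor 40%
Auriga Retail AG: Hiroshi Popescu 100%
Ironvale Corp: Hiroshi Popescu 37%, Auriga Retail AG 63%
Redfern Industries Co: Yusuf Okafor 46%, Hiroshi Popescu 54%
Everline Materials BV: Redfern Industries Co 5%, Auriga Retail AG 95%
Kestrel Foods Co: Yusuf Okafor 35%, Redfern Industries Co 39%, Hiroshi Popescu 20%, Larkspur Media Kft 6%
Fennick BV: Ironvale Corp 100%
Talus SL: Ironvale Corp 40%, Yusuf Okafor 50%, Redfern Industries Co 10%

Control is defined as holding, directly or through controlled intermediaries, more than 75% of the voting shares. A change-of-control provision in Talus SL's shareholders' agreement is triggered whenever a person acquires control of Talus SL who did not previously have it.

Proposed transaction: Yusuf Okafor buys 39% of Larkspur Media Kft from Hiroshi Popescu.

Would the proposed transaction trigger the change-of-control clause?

The purchase adds only to Yusuf's holdings (Hiroshi's stake shrinks), so Yusuf is the only person who could newly come to control Talus.
Yusuf's largest direct stake is 50% in Talus, which does not meet the threshold, so Yusuf controls no company.
In Talus, Yusuf's side holds only 50%, not > 75%.
So before the transaction, Yusuf does not control Talus.
After the purchase, Yusuf's direct stake in Larkspur rises to 40% + 39% = 79%, and Hiroshi's stake falls to 21%.
Yusuf holds 79% of Larkspur, so Yusuf controls Larkspur.
After the transaction, Yusuf's side holds 50% of Talus, not > 75%, so Yusuf still does not control Talus.
No new person acquires control, so the clause is not triggered.

No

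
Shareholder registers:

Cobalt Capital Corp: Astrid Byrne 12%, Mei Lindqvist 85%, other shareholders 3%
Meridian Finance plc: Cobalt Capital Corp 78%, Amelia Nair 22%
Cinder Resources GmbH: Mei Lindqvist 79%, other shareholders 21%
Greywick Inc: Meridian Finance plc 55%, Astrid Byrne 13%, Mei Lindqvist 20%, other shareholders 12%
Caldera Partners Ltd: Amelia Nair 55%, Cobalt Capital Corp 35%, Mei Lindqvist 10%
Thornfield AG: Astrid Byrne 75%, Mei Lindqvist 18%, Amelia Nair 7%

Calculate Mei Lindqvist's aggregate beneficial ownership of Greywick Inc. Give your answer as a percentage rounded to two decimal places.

56.47%

Mei reaches Greywick along 2 paths.
Via Cobalt → Meridian: 85% × 78% × 55% = 36.465%.
Direct stake: 20% = 20%.
Total: 36.465% + 20% = 56.465%.
Rounded: 56.47%.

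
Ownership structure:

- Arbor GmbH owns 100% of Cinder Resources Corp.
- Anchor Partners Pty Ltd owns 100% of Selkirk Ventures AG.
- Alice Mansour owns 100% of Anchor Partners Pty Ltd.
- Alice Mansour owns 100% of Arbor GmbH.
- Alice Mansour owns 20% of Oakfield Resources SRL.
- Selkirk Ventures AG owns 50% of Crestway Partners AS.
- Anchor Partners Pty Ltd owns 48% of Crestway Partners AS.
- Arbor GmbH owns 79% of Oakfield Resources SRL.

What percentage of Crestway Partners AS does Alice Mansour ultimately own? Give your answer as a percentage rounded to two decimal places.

98.00%

Alice reaches Crestway along 2 paths.
Via Anchor → Selkirk: 100% × 100% × 50% = 50%.
Via Anchor: 100% × 48% = 48%.
Total: 50% + 48% = 98%.
Rounded: 98.00%.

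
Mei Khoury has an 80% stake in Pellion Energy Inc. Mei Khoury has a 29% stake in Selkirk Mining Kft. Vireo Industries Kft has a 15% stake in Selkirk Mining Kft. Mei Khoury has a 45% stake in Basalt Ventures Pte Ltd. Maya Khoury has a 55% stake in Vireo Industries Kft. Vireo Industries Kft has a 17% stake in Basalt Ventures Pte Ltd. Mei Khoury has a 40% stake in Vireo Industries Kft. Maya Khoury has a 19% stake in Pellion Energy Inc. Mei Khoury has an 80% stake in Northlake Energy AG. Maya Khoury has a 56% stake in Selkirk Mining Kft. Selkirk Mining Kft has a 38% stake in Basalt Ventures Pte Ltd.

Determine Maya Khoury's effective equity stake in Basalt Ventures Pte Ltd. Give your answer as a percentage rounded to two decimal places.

33.77%

Maya reaches Basalt along 3 paths.
Via Vireo → Selkirk: 55% × 15% × 38% = 3.135%.
Via Selkirk: 56% × 38% = 21.28%.
Via Vireo: 55% × 17% = 9.35%.
Total: 3.135% + 21.28% + 9.35% = 33.765%.
Rounded: 33.77%.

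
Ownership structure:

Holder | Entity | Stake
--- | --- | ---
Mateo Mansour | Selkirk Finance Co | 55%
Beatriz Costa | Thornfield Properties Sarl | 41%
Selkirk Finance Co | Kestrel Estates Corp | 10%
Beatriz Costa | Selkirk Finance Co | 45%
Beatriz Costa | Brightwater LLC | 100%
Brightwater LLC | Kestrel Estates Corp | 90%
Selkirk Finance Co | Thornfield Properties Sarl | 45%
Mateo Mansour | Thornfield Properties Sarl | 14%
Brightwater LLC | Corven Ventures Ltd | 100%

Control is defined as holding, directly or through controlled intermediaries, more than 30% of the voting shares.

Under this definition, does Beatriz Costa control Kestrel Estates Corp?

Beatriz holds 100% of Brightwater, so Beatriz controls Brightwater.
Beatriz holds 45% of Selkirk, so Beatriz controls Selkirk.
Brightwater and Selkirk together hold 90% + 10% = 100% of Kestrel, so Beatriz controls Kestrel.

Yes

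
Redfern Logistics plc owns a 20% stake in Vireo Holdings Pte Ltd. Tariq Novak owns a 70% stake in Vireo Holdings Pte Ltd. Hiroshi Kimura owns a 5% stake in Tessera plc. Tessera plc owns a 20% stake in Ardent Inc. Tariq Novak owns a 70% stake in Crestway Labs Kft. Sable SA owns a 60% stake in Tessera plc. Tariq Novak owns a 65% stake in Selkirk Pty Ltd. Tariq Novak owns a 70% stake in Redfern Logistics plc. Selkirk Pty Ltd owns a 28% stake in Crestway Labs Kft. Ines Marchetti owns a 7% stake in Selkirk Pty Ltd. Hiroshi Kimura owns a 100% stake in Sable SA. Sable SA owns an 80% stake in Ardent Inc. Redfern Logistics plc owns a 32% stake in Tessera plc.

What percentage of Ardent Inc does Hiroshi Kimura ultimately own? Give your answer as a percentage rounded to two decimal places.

Hiroshi reaches Ardent along 3 paths.
Via Sable: 100% × 80% = 80%.
Via Sable → Tessera: 100% × 60% × 20% = 12%.
Via Tessera: 5% × 20% = 1%.
Total: 80% + 12% + 1% = 93%.
Rounded: 93.00%.

93.00%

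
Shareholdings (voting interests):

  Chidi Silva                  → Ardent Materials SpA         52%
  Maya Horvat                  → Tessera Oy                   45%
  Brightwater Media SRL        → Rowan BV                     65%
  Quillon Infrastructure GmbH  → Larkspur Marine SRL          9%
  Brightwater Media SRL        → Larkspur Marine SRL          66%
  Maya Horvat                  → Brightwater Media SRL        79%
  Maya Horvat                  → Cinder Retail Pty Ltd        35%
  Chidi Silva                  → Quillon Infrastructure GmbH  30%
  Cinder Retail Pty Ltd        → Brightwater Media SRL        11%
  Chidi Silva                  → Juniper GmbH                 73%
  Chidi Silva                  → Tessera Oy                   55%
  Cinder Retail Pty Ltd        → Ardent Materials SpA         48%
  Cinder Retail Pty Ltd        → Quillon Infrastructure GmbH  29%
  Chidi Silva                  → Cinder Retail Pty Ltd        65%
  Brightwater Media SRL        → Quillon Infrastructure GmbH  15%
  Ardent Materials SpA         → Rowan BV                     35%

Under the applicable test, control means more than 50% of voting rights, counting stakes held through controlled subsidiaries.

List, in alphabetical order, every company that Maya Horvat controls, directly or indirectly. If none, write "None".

Maya holds 79% of Brightwater, so Maya controls Brightwater.
Brightwater holds 65% of Rowan, so Maya controls Rowan.
Brightwater holds 66% of Larkspur, so Maya controls Larkspur.
No other company's threshold is met.

Brightwater Media SRL, Larkspur Marine SRL, Rowan BV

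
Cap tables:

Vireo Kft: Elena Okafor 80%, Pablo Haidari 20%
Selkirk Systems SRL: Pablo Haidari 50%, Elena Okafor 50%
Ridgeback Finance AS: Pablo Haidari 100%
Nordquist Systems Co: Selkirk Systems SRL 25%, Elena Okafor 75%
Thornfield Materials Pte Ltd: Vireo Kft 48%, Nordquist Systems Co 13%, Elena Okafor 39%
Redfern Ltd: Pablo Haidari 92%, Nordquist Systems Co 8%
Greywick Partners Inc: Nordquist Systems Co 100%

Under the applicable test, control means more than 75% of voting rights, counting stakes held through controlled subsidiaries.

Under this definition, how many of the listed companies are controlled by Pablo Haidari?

Pablo holds 100% of Ridgeback, so Pablo controls Ridgeback.
Pablo holds 92% of Redfern, so Pablo controls Redfern.
No other company's threshold is met.
Pablo controls 2 companies.

2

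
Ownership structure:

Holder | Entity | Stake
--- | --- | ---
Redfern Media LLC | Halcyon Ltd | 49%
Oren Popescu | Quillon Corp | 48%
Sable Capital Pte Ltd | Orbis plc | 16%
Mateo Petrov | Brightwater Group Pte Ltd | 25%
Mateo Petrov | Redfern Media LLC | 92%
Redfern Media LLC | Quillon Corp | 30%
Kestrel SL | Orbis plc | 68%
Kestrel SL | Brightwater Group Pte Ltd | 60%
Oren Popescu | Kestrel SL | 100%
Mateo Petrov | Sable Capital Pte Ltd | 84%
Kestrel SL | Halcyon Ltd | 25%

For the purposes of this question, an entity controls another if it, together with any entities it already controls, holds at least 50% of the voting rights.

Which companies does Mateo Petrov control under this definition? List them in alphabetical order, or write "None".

Redfern Media LLC, Sable Capital Pte Ltd

Mateo holds 92% of Redfern, so Mateo controls Redfern.
Mateo holds 84% of Sable, so Mateo controls Sable.
No other company's threshold is met.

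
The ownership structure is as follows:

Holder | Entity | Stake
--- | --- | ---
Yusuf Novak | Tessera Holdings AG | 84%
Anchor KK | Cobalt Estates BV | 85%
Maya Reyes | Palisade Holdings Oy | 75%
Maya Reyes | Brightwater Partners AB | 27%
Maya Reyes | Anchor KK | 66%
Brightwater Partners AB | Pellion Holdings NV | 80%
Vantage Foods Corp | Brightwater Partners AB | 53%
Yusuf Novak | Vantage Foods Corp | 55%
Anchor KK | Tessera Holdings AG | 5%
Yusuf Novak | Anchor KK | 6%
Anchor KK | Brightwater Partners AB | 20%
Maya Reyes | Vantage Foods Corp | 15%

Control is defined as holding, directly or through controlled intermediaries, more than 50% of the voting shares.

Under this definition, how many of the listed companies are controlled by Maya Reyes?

3

Maya holds 66% of Anchor, so Maya controls Anchor.
Maya holds 75% of Palisade, so Maya controls Palisade.
Anchor holds 85% of Cobalt, so Maya controls Cobalt.
No other company's threshold is met.
Maya controls 3 companies.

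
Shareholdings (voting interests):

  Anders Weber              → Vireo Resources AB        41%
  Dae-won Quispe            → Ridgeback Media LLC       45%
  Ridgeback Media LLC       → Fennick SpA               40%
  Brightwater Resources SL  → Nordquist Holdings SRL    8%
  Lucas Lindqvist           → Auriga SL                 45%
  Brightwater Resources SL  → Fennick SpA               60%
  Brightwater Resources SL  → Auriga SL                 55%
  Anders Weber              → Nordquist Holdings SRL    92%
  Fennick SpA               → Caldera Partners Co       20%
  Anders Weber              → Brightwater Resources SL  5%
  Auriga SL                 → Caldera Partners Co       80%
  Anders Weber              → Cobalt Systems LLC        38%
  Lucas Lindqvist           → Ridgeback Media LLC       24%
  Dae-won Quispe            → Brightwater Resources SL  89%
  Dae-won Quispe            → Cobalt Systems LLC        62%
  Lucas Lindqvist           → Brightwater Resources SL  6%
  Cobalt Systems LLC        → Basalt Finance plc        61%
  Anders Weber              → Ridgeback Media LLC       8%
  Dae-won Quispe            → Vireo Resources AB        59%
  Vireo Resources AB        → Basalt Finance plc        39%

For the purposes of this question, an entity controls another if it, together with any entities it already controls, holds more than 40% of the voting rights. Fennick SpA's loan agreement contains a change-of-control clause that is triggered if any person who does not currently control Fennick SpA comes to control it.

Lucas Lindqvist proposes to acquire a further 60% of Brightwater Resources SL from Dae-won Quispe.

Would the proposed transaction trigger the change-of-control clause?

The purchase adds only to Lucas's holdings (Dae-won's stake shrinks), so Lucas is the only person who could newly come to control Fennick.
Lucas holds 45% of Auriga, so Lucas controls Auriga.
Auriga holds 80% of Caldera, so Lucas controls Caldera.
Neither Lucas nor any entity Lucas controls holds any voting interest in Fennick.
So before the transaction, Lucas does not control Fennick.
After the purchase, Lucas's direct stake in Brightwater rises to 6% + 60% = 66%, and Dae-won's stake falls to 29%.
Lucas holds 66% of Brightwater, so Lucas controls Brightwater.
Brightwater holds 60% of Fennick, so Lucas controls Fennick.
Lucas did not control Fennick before and does after, so the clause is triggered.

Yes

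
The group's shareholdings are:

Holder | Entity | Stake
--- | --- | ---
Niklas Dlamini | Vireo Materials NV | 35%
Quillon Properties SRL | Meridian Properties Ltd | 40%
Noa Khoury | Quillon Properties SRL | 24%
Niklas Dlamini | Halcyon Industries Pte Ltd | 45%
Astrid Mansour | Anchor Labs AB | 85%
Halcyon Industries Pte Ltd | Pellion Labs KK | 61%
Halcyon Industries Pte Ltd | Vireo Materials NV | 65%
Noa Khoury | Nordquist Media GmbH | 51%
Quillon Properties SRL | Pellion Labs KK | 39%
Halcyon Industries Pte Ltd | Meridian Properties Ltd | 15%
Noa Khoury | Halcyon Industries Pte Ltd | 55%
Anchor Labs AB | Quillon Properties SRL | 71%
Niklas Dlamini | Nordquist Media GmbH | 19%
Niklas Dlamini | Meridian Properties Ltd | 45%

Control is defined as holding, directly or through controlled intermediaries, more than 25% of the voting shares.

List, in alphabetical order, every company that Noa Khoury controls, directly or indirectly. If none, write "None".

Noa holds 55% of Halcyon, so Noa controls Halcyon.
Noa holds 51% of Nordquist, so Noa controls Nordquist.
Halcyon holds 61% of Pellion, so Noa controls Pellion.
Halcyon holds 65% of Vireo, so Noa controls Vireo.
No other company's threshold is met.

Halcyon Industries Pte Ltd, Nordquist Media GmbH, Pellion Labs KK, Vireo Materials NV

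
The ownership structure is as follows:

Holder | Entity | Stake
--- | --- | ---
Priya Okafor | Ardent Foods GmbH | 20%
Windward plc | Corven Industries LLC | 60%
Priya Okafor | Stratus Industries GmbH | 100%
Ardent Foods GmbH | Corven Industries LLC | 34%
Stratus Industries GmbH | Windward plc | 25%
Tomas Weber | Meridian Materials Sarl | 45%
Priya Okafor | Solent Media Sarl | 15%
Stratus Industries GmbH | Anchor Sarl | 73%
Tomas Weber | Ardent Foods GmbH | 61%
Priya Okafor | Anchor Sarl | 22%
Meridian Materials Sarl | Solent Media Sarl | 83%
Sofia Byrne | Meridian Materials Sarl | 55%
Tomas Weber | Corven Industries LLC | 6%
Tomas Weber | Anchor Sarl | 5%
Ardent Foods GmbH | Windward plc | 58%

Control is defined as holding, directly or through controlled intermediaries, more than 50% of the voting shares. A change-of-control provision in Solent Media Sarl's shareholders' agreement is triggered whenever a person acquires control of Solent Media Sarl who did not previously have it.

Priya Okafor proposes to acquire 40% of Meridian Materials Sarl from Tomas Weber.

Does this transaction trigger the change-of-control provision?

No

The purchase adds only to Priya's holdings (Tomas's stake shrinks), so Priya is the only person who could newly come to control Solent.
Priya holds 100% of Stratus, so Priya controls Stratus.
Stratus and Priya together hold 73% + 22% = 95% of Anchor, so Priya controls Anchor.
In Solent, Priya's side holds only 15%, not > 50%.
So before the transaction, Priya does not control Solent.
After the purchase, Priya holds 40% of Meridian directly, and Tomas's stake falls to 5%.
Priya's side now holds 40% of Meridian, not > 50%, so Priya still does not control Meridian.
After the transaction, Priya's side holds 15% of Solent, not > 50%, so Priya still does not control Solent.
No new person acquires control, so the clause is not triggered.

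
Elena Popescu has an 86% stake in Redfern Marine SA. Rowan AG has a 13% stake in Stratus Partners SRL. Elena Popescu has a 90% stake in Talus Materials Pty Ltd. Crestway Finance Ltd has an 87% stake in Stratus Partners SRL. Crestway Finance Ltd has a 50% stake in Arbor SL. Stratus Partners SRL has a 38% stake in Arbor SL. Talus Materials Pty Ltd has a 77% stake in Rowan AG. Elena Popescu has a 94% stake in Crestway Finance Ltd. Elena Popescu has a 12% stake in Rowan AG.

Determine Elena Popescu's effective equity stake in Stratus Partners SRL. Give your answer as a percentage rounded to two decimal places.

92.35%

Elena reaches Stratus along 3 paths.
Via Crestway: 94% × 87% = 81.78%.
Via Talus → Rowan: 90% × 77% × 13% = 9.009%.
Via Rowan: 12% × 13% = 1.56%.
Total: 81.78% + 9.009% + 1.56% = 92.349%.
Rounded: 92.35%.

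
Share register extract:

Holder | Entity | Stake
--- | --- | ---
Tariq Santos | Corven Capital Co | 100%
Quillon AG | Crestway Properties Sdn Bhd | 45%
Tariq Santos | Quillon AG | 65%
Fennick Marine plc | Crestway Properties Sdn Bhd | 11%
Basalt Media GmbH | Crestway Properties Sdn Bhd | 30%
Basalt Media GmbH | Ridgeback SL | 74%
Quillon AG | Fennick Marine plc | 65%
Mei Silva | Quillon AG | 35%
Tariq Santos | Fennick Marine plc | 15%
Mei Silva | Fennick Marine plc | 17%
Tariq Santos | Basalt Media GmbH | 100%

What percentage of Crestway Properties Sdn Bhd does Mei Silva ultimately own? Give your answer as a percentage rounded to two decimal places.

20.12%

Mei reaches Crestway along 3 paths.
Via Quillon → Fennick: 35% × 65% × 11% = 2.5025%.
Via Fennick: 17% × 11% = 1.87%.
Via Quillon: 35% × 45% = 15.75%.
Total: 2.5025% + 1.87% + 15.75% = 20.1225%.
Rounded: 20.12%.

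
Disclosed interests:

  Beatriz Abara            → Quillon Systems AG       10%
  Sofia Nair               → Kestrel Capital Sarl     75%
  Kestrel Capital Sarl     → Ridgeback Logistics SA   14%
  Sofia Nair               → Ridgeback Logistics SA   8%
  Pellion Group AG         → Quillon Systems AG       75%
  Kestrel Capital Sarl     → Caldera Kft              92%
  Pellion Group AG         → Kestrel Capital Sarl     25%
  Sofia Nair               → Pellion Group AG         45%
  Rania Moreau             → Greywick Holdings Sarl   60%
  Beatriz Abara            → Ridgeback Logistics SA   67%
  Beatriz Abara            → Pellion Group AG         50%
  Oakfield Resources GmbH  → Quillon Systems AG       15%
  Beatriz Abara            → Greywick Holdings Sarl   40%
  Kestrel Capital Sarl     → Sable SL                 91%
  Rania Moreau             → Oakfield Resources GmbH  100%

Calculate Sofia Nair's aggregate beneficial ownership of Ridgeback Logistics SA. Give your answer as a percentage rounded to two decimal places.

Sofia reaches Ridgeback along 3 paths.
Via Pellion → Kestrel: 45% × 25% × 14% = 1.575%.
Via Kestrel: 75% × 14% = 10.5%.
Direct stake: 8% = 8%.
Total: 1.575% + 10.5% + 8% = 20.075%.
Rounded: 20.08%.

20.08%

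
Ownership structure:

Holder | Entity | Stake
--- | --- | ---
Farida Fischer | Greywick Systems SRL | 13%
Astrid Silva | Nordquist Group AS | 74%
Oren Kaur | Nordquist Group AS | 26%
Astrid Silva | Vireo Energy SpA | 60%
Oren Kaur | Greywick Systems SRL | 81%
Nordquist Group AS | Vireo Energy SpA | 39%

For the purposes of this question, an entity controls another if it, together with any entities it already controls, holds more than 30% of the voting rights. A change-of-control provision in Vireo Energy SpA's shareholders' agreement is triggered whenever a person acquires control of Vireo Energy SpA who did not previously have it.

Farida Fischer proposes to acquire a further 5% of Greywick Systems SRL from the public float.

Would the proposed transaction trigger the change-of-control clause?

The purchase changes only Farida's holdings, so Farida is the only person who could newly come to control Vireo.
Farida's largest direct stake is 13% in Greywick, which does not meet the threshold, so Farida controls no company.
Neither Farida nor any entity Farida controls holds any voting interest in Vireo.
So before the transaction, Farida does not control Vireo.
After the purchase, Farida's direct stake in Greywick rises to 13% + 5% = 18%.
Farida's side now holds 18% of Greywick, not > 30%, so Farida still does not control Greywick.
After the transaction, neither Farida nor any entity Farida controls holds a voting interest in Vireo, so Farida still does not control it.
No new person acquires control, so the clause is not triggered.

No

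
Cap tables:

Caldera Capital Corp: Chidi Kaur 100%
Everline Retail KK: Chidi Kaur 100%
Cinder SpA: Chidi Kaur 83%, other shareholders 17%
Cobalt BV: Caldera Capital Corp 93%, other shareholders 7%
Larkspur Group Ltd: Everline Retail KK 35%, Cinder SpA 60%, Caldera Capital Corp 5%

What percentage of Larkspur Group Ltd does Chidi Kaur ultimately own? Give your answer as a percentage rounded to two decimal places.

89.80%

Chidi reaches Larkspur along 3 paths.
Via Everline: 100% × 35% = 35%.
Via Cinder: 83% × 60% = 49.8%.
Via Caldera: 100% × 5% = 5%.
Total: 35% + 49.8% + 5% = 89.8%.
Rounded: 89.80%.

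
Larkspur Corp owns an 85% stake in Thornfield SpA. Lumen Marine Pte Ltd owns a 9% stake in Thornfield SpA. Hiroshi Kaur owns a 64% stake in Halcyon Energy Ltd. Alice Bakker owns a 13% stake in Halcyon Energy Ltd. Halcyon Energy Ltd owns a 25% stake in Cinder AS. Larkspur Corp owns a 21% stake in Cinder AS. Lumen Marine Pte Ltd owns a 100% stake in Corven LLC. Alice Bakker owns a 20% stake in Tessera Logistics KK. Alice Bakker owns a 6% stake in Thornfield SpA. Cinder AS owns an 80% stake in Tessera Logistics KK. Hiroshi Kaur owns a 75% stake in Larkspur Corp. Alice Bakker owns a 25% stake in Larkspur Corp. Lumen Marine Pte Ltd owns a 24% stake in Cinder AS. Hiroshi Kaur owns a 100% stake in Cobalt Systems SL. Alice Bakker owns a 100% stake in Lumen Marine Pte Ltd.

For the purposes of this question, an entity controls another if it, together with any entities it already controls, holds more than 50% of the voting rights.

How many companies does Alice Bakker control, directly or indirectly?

2

Alice holds 100% of Lumen, so Alice controls Lumen.
Lumen holds 100% of Corven, so Alice controls Corven.
No other company's threshold is met.
Alice controls 2 companies.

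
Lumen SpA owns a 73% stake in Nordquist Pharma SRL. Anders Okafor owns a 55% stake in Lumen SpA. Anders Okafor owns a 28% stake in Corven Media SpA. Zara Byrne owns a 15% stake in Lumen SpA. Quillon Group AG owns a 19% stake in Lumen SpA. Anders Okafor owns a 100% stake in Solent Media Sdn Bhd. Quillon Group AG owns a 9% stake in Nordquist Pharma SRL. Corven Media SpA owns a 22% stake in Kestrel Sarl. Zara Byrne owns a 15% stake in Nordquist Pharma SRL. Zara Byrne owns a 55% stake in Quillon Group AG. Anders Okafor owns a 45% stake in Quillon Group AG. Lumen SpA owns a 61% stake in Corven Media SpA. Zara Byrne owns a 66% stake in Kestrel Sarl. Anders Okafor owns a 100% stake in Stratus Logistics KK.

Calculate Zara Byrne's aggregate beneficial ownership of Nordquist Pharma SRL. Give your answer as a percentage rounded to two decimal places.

Zara reaches Nordquist along 4 paths.
Via Lumen: 15% × 73% = 10.95%.
Via Quillon → Lumen: 55% × 19% × 73% = 7.6285%.
Via Quillon: 55% × 9% = 4.95%.
Direct stake: 15% = 15%.
Total: 10.95% + 7.6285% + 4.95% + 15% = 38.5285%.
Rounded: 38.53%.

38.53%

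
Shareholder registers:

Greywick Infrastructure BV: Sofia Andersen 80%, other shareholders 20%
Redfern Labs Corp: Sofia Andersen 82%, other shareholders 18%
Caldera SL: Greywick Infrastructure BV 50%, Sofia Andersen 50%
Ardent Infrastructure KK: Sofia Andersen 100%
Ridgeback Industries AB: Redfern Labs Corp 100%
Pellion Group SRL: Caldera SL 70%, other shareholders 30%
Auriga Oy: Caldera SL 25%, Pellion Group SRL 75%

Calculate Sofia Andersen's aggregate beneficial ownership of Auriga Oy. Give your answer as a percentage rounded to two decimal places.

Sofia reaches Auriga along 4 paths.
Via Greywick → Caldera: 80% × 50% × 25% = 10%.
Via Caldera: 50% × 25% = 12.5%.
Via Greywick → Caldera → Pellion: 80% × 50% × 70% × 75% = 21%.
Via Caldera → Pellion: 50% × 70% × 75% = 26.25%.
Total: 10% + 12.5% + 21% + 26.25% = 69.75%.

69.75%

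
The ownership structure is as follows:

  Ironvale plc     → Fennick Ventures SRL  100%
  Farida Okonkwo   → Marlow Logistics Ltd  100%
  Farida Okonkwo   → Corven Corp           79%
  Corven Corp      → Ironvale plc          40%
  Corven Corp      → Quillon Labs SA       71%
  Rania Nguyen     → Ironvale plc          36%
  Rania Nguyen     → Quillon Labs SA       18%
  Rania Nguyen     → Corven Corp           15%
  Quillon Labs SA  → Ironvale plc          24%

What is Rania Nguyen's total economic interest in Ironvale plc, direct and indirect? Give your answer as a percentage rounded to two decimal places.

Rania reaches Ironvale along 4 paths.
Via Corven: 15% × 40% = 6%.
Via Corven → Quillon: 15% × 71% × 24% = 2.556%.
Via Quillon: 18% × 24% = 4.32%.
Direct stake: 36% = 36%.
Total: 6% + 2.556% + 4.32% + 36% = 48.876%.
Rounded: 48.88%.

48.88%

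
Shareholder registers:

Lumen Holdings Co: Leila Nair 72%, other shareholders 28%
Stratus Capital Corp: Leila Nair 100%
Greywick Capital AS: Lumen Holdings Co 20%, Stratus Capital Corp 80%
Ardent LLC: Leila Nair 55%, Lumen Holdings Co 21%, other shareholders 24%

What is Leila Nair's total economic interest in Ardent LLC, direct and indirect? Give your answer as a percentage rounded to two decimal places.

Leila reaches Ardent along 2 paths.
Direct stake: 55% = 55%.
Via Lumen: 72% × 21% = 15.12%.
Total: 55% + 15.12% = 70.12%.

70.12%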